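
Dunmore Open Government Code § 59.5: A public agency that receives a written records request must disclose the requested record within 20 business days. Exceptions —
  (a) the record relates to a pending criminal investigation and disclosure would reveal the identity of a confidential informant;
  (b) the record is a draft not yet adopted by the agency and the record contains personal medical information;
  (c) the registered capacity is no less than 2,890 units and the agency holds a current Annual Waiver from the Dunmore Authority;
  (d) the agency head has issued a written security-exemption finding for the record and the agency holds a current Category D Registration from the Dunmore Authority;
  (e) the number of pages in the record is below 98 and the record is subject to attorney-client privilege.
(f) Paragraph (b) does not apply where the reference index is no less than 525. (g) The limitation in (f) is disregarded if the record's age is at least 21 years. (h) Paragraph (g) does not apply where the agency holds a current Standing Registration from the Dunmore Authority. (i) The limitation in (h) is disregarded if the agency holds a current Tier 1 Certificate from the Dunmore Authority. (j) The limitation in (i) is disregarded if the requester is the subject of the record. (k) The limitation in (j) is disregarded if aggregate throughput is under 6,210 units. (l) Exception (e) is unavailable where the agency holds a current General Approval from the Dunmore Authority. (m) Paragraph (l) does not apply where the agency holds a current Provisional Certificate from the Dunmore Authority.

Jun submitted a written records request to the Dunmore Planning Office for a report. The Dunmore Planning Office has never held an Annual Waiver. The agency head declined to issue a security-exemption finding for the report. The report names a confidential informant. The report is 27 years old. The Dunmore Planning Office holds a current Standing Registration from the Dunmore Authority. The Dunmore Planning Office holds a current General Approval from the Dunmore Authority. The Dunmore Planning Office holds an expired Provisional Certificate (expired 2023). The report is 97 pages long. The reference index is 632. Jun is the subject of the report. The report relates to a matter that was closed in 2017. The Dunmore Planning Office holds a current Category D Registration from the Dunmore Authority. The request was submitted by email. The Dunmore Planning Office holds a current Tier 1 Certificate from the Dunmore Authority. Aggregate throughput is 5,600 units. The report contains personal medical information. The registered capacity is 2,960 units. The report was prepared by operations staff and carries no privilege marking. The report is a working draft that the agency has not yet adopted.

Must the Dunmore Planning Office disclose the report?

No — exception (b) applies; the Dunmore Planning Office is not required to disclose the report.

Exception (a) fails — the report relates to a closed matter.
Exception (b) is satisfied on its face — the report is an unadopted draft; the report contains personal medical information. Considering the limiting provisions: (f) operates (the reference index is 632, meeting the 525 threshold), but yields to (g): (g) is triggered — the record's age is 27 years, meeting the 21 years threshold. (h) would limit (g) — a current Standing Registration is held — but (i) sets (h) aside: (i) operates against (h): a current Tier 1 Certificate is held. (j) would limit (i) — Jun is the subject of the report — but (k) sets (j) aside: (k) operates against (j): aggregate throughput is 5,600 units, under the 6,210 units limit. So (b) applies.
Exception (c) does not apply: no current Annual Waiver is held.
Exception (d) fails — the agency head declined to issue a security-exemption finding.
Exception (e) does not apply: the report carries no privilege marking.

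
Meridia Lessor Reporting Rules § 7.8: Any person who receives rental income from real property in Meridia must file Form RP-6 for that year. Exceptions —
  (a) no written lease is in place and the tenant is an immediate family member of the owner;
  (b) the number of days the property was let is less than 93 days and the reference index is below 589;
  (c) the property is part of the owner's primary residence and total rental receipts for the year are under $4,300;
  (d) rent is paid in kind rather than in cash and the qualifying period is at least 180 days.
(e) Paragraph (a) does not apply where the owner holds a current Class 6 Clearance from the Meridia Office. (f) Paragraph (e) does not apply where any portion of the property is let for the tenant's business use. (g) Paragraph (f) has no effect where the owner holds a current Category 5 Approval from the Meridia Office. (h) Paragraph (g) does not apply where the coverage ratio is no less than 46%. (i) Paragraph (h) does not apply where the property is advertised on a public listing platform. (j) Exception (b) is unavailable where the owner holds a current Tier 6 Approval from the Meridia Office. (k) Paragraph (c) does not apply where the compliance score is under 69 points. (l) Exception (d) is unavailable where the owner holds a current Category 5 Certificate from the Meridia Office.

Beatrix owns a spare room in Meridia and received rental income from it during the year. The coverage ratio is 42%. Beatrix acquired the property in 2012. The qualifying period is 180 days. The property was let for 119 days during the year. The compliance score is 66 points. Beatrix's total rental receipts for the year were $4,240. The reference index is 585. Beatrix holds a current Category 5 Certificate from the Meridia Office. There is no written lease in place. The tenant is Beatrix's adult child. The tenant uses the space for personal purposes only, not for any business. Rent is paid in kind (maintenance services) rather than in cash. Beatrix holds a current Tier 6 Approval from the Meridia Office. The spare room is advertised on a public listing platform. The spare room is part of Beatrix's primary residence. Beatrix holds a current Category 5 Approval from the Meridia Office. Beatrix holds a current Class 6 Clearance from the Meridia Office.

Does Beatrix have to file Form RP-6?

Yes — Beatrix must file Form RP-6.

All of (a)'s requirements are met (there is no written lease; the tenant is an immediate family member). However, paragraphs (e)–(i) must be considered: (e) operates — a current Class 6 Clearance is held. (f) is not triggered (the space is used for personal purposes only), so (e) stands. Exception (a) does not apply.
Exception (b) does not apply: the number of days the property was let is 119 days, not less than 93 days.
Exception (c)'s conditions are all satisfied: the spare room is part of the primary residence; total rental receipts for the year are $4,240, under the $4,300 limit. However, paragraph (k) must be considered: (k) operates against (c): the compliance score is 66 points, under the 69 points limit. Exception (c) does not apply.
Exception (d): rent is paid in kind; the qualifying period is 180 days, meeting the 180 days threshold — every condition holds. But applying paragraph (l): (l) operates against (d): a current Category 5 Certificate is held. So (d) is unavailable.
None of the exceptions is available; § 7.8 applies in full.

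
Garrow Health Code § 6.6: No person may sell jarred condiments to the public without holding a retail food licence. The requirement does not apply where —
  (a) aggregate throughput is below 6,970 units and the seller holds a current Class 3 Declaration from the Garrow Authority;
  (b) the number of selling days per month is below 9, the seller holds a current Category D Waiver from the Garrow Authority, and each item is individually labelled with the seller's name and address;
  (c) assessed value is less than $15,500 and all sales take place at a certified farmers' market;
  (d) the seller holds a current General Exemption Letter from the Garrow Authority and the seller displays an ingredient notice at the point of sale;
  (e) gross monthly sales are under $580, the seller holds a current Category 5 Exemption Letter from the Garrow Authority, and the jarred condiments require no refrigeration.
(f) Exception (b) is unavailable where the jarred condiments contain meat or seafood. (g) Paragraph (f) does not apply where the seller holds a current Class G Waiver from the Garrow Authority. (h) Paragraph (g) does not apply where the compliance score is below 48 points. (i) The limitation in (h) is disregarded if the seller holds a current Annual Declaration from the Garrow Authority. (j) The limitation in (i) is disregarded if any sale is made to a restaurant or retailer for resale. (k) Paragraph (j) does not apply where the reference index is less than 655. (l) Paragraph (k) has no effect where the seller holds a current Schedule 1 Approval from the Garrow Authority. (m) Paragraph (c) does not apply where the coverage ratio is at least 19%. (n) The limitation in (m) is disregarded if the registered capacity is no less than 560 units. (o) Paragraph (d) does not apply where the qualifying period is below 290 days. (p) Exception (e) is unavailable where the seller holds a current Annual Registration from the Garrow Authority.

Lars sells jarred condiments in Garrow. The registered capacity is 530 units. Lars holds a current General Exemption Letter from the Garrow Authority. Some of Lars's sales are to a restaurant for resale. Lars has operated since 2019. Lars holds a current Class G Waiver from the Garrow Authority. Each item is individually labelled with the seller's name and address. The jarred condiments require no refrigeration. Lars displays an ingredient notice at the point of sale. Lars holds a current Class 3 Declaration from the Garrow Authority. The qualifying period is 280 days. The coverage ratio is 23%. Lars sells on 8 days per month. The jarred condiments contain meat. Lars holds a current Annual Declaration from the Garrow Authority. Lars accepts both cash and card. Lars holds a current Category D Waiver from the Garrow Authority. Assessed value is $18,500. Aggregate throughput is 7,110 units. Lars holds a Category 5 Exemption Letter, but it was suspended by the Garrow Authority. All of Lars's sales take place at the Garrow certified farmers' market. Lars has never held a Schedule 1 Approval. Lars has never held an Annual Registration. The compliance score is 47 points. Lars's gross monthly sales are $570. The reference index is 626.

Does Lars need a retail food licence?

No — exception (b) applies; Lars is not required to hold a retail food licence.

Exception (a) does not apply: aggregate throughput is 7,110 units, not below 6,970 units.
Exception (b): the number of selling days per month is 8, below the 9 limit; a current Category D Waiver is held; items are individually labelled — every condition holds. Applying paragraphs (f)–(l): (f) operates (the jarred condiments contain meat), but is set aside by (g): (g) operates against (f): a current Class G Waiver is held. (h) is triggered (the compliance score is 47 points, below the 48 points limit), but is overridden by (i): (i) operates against (h): a current Annual Declaration is held. (j) operates (some sales are to a restaurant for resale), but is overridden by (k): (k) operates against (j): the reference index is 626, less than the 655 limit. (l) is not engaged (no current Schedule 1 Approval is held), so (k) stands. So (b) applies.
Exception (c) requires that assessed value is less than $15,500; but assessed value is $18,500, not less than $15,500, so (c) is unavailable.
Exception (d): a current General Exemption Letter is held; an ingredient notice is displayed — every condition holds. But applying paragraph (o): (o) applies — the qualifying period is 280 days, below the 290 days limit. So (d) is unavailable.
Exception (e) requires that the seller holds a current Category 5 Exemption Letter from the Garrow Authority; but there is no Category 5 Exemption Letter in force, so (e) is unavailable.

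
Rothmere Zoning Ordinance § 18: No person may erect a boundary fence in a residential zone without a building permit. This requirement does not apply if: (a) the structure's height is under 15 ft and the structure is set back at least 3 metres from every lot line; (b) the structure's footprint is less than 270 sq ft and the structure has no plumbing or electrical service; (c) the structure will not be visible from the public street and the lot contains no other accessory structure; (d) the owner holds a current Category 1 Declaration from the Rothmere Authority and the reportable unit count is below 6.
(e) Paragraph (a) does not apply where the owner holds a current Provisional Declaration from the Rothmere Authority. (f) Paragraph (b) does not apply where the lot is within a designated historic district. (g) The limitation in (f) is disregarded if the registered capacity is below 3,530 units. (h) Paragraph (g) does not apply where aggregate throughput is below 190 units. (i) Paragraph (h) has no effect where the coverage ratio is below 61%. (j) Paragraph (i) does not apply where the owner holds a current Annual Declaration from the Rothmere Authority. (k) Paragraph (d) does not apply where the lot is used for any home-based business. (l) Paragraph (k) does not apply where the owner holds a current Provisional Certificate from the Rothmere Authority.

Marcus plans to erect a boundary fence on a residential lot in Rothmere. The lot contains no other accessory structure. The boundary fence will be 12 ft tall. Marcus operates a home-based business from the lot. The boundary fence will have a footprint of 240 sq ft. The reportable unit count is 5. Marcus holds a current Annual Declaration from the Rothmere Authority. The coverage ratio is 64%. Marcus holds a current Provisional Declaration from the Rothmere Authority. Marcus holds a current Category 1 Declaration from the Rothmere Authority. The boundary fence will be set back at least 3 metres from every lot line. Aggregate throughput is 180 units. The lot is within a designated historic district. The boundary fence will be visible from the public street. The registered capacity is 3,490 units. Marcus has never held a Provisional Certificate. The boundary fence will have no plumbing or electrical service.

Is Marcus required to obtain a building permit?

Exception (a): the structure's height is 12 ft, under the 15 ft limit; the setback is at least 3 m on every side — every condition holds. But applying paragraph (e): (e) is engaged — a current Provisional Declaration is held. Exception (a) does not apply.
Exception (b)'s conditions are all satisfied: the structure's footprint is 240 sq ft, less than the 270 sq ft limit; there is no plumbing or electrical service. But: (f) is engaged — the lot is in a historic district. (g) would limit (f) — the registered capacity is 3,490 units, below the 3,530 units limit — but (h) sets (g) aside: (h) is engaged — aggregate throughput is 180 units, below the 190 units limit. (i) is not triggered (the coverage ratio is 64%, not below 61%), so (h) stands. So (b) is unavailable.
Exception (c) requires that the structure will not be visible from the public street; but the structure will be visible from the street, so (c) is unavailable.
All of (d)'s requirements are met (a current Category 1 Declaration is held; the reportable unit count is 5, below the 6 limit). However, paragraphs (k)–(l) must be considered: (k) is triggered — a home-based business operates on the lot. (l), which would lift (k), is not engaged — no current Provisional Certificate is held. Exception (d) does not apply.
No exception applies. The general rule governs.

Yes — Marcus must obtain a building permit.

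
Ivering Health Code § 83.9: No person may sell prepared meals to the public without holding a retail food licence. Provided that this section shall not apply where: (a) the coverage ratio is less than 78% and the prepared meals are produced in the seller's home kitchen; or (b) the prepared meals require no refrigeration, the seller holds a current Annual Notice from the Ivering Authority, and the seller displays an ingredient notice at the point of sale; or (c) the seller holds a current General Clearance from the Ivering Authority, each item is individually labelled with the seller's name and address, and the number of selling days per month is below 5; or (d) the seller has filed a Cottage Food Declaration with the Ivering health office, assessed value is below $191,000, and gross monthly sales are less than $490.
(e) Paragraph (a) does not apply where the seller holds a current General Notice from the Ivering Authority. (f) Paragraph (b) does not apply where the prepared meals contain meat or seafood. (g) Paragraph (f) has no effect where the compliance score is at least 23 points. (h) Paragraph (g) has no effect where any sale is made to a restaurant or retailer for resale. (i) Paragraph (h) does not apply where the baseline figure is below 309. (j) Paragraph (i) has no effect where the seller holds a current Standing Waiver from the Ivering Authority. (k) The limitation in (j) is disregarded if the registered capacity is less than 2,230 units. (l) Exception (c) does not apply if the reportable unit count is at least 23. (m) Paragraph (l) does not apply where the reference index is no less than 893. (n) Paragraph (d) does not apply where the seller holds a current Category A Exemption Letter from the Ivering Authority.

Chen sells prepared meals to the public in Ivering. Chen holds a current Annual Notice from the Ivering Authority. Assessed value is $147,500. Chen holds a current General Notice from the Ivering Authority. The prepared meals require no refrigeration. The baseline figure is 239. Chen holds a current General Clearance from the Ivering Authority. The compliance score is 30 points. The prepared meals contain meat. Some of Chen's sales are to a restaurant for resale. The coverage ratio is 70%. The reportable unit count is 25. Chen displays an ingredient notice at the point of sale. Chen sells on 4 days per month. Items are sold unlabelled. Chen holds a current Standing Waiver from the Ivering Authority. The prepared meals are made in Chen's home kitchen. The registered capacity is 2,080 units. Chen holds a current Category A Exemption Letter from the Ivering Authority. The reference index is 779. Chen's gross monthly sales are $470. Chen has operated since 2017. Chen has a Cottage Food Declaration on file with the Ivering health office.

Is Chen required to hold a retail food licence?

No — exception (b) applies; Chen is not required to hold a retail food licence.

All of (a)'s requirements are met (the coverage ratio is 70%, less than the 78% limit; the prepared meals are home-kitchen produced). But: (e) is triggered — a current General Notice is held. (a) is therefore removed.
Exception (b): the prepared meals are shelf-stable; a current Annual Notice is held; an ingredient notice is displayed — every condition holds. As to paragraphs (f)–(k): (f) applies (the prepared meals contain meat), but yields to (g): (g) applies — the compliance score is 30 points, meeting the 23 points threshold. (h) operates (some sales are to a restaurant for resale), but yields to (i): (i) operates against (h): the baseline figure is 239, below the 309 limit. (j) is engaged (a current Standing Waiver is held), but is set aside by (k): (k) operates against (j): the registered capacity is 2,080 units, less than the 2,230 units limit. Exception (b) stands.
Exception (c) requires that each item is individually labelled with the seller's name and address; but items are sold unlabelled, so (c) is unavailable.
Exception (d) is satisfied on its face — a Cottage Food Declaration is on file; assessed value is $147,500, below the $191,000 limit; gross monthly sales are $470, less than the $490 limit. But: (n) operates against (d): a current Category A Exemption Letter is held. Exception (d) does not apply.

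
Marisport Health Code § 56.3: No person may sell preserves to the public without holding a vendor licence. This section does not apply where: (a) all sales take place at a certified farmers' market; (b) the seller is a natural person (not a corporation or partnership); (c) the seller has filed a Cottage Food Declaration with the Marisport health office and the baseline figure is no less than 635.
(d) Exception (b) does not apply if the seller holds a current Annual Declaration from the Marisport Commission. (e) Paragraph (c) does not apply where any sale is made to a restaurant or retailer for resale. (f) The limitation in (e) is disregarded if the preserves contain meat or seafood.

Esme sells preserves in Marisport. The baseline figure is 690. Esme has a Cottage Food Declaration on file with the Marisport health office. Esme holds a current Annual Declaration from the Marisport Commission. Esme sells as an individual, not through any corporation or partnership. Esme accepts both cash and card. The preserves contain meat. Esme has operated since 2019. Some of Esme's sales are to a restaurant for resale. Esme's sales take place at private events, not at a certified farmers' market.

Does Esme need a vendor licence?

No — exception (c) applies; Esme is not required to hold a vendor licence.

Exception (a) requires that all sales take place at a certified farmers' market; but sales are at private events, not a certified farmers' market, so (a) is unavailable.
Exception (b) is satisfied on its face — the seller is a natural person. But: (d) operates against (b): a current Annual Declaration is held. Exception (b) does not apply.
Exception (c)'s conditions are all satisfied: a Cottage Food Declaration is on file; the baseline figure is 690, meeting the 635 threshold. Considering the limiting provisions: (e) applies (some sales are to a restaurant for resale), but yields to (f): (f) operates against (e): the preserves contain meat. So (c) applies.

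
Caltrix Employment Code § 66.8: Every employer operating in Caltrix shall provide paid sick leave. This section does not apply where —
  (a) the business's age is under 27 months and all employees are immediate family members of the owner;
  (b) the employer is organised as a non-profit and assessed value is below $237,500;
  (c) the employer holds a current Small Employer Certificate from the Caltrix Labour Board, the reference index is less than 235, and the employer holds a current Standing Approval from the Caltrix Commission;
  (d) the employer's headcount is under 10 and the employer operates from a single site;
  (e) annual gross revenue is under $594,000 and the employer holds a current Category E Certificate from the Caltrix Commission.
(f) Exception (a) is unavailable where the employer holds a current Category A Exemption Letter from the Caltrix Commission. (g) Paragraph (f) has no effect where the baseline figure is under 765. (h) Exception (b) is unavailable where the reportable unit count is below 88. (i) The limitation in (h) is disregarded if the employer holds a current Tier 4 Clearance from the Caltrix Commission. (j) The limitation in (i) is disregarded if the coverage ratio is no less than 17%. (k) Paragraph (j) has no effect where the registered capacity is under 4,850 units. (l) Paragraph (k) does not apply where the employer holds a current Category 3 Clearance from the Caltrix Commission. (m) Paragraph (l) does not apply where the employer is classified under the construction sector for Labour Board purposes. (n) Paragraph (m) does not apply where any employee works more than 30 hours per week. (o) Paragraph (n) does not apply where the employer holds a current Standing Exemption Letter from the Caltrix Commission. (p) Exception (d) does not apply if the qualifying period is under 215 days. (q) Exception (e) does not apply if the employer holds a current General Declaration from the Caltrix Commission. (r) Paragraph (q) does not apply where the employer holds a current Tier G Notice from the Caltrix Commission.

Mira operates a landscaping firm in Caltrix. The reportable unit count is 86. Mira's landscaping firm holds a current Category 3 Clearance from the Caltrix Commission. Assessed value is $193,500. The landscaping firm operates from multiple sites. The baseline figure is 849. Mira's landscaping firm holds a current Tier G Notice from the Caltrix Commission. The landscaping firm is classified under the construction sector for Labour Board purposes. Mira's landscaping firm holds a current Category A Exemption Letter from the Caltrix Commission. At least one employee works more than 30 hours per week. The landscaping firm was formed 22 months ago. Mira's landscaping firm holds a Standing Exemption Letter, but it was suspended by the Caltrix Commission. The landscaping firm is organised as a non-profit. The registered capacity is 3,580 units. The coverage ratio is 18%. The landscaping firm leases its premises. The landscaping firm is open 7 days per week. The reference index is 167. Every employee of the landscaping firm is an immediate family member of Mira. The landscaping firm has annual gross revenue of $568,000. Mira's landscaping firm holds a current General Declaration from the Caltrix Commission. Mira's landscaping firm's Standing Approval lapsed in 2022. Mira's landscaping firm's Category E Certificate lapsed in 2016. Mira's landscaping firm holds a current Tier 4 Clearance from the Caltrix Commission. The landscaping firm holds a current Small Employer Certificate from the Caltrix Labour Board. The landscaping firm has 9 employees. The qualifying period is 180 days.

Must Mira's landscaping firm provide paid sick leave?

Yes — Mira's landscaping firm must provide paid sick leave.

Exception (a)'s conditions are all satisfied: the business's age is 22 months, under the 27 months limit; every employee is an immediate family member. However, paragraphs (f)–(g) must be considered: (f) operates against (a): a current Category A Exemption Letter is held. (g) is inapplicable (the baseline figure is 849, not under 765), so (f) stands. (a) is therefore removed.
Exception (b): the employer is a non-profit; assessed value is $193,500, below the $237,500 limit — every condition holds. But applying paragraphs (h)–(o): (h) operates against (b): the reportable unit count is 86, below the 88 limit. (i) is triggered (a current Tier 4 Clearance is held), but is displaced by (j): (j) operates against (i): the coverage ratio is 18%, meeting the 17% threshold. (k) would limit (j) — the registered capacity is 3,580 units, under the 4,850 units limit — but (l) sets (k) aside: (l) applies — a current Category 3 Clearance is held. (m) operates (the landscaping firm is classified under the construction sector), but is set aside by (n): (n) is engaged — at least one employee exceeds 30 hours/week. (o), which would lift (n), is inapplicable — the Standing Exemption Letter is not current. (b) is therefore removed.
Exception (c) requires that the employer holds a current Standing Approval from the Caltrix Commission; but no current Standing Approval is held, so (c) is unavailable.
Exception (d) requires that the employer operates from a single site; but the employer operates from multiple sites, so (d) is unavailable.
Exception (e) does not apply: no current Category E Certificate is held.
No exception is made out. Mira's landscaping firm falls within the general rule.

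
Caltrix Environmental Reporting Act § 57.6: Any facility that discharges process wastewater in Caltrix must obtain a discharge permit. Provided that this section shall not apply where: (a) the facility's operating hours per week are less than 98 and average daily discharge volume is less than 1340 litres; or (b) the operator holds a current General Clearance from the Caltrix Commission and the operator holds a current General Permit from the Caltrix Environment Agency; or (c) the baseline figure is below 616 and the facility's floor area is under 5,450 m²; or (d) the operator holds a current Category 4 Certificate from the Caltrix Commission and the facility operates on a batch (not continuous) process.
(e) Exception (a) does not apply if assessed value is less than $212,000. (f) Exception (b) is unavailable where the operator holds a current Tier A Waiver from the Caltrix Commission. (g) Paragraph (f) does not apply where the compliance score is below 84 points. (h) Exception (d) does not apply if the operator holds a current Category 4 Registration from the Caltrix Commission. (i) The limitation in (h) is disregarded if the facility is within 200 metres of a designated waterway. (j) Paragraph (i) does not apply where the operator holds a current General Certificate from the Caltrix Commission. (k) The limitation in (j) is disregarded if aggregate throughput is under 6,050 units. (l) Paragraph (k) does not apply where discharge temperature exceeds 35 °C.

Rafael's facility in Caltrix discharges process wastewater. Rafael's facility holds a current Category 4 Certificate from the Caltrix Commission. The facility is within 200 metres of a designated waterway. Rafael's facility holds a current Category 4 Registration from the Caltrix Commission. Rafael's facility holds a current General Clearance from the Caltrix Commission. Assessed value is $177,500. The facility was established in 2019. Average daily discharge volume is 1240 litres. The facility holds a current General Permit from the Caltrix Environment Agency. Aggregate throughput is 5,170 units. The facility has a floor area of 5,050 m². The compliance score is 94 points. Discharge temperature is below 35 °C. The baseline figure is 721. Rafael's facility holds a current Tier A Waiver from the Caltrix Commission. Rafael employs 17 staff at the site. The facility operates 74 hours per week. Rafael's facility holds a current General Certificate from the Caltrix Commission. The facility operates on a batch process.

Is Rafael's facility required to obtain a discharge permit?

No — exception (d) applies; Rafael's facility is not required to obtain a discharge permit.

Exception (a): the facility's operating hours per week are 74, less than the 98 limit; average daily discharge volume is 1240 litres, less than the 1340 litres limit — every condition holds. Turning to paragraph (e): (e) operates against (a): assessed value is $177,500, less than the $212,000 limit. Exception (a) does not apply.
Exception (b)'s conditions are all satisfied: a current General Clearance is held; a current General Permit is held. However, paragraphs (f)–(g) must be considered: (f) operates — a current Tier A Waiver is held. (g) does not operate here (the compliance score is 94 points, not below 84 points), so (f) stands. So (b) is unavailable.
Exception (c) does not apply: the baseline figure is 721, not below 616.
All of (d)'s requirements are met (a current Category 4 Certificate is held; the facility operates on a batch process). Applying paragraphs (h)–(l): (h) would limit (d) — a current Category 4 Registration is held — but (i) sets (h) aside: (i) operates against (h): the facility is within 200 m of a designated waterway. (j) applies (a current General Certificate is held), but is overridden by (k): (k) operates against (j): aggregate throughput is 5,170 units, under the 6,050 units limit. (l) is not triggered (discharge temperature is below 35 °C), so (k) stands. Exception (d) stands.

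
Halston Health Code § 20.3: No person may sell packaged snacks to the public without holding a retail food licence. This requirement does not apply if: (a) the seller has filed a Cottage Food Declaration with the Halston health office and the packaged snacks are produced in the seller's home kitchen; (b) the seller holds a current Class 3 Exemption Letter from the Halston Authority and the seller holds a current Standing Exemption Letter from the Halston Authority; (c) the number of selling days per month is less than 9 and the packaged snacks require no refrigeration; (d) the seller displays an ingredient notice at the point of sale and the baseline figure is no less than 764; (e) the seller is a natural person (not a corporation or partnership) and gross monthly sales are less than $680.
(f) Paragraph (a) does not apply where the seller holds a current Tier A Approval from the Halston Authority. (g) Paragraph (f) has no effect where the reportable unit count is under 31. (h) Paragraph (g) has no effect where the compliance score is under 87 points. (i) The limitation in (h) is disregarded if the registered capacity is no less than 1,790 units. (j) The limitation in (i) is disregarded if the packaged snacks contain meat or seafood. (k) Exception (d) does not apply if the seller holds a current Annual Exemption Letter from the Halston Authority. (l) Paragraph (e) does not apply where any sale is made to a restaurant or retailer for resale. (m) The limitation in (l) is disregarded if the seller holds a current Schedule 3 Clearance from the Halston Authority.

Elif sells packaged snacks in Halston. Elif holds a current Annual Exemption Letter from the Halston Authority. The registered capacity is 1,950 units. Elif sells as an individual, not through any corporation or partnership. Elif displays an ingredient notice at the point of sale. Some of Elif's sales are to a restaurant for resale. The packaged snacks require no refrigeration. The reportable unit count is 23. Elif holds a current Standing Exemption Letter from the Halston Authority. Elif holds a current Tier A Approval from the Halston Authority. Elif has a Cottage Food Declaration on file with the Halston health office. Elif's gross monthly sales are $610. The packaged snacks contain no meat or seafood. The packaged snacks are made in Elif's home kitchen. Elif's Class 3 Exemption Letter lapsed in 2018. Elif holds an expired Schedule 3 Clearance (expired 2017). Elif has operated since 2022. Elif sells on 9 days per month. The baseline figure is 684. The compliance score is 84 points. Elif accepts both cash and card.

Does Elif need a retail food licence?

No — exception (a) applies; Elif is not required to hold a retail food licence.

Exception (a)'s conditions are all satisfied: a Cottage Food Declaration is on file; the packaged snacks are home-kitchen produced. Applying paragraphs (f)–(j): (f) is triggered (a current Tier A Approval is held), but is overridden by (g): (g) operates against (f): the reportable unit count is 23, under the 31 limit. (h) is engaged (the compliance score is 84 points, under the 87 points limit), but is itself disapplied by (i): (i) is engaged — the registered capacity is 1,950 units, meeting the 1,790 units threshold. (j), which would lift (i), is not engaged — the packaged snacks contain no meat or seafood. So (a) applies.
Exception (b) fails — the Class 3 Exemption Letter is not current.
Exception (c) does not apply: the number of selling days per month is 9, not less than 9.
Exception (d) fails — the baseline figure is 684, short of 764.
Exception (e) is satisfied on its face — the seller is a natural person; gross monthly sales are $610, less than the $680 limit. Turning to paragraphs (l)–(m): (l) is triggered — some sales are to a restaurant for resale. (m), which would lift (l), is not engaged — there is no Schedule 3 Clearance in force. (e) is therefore removed.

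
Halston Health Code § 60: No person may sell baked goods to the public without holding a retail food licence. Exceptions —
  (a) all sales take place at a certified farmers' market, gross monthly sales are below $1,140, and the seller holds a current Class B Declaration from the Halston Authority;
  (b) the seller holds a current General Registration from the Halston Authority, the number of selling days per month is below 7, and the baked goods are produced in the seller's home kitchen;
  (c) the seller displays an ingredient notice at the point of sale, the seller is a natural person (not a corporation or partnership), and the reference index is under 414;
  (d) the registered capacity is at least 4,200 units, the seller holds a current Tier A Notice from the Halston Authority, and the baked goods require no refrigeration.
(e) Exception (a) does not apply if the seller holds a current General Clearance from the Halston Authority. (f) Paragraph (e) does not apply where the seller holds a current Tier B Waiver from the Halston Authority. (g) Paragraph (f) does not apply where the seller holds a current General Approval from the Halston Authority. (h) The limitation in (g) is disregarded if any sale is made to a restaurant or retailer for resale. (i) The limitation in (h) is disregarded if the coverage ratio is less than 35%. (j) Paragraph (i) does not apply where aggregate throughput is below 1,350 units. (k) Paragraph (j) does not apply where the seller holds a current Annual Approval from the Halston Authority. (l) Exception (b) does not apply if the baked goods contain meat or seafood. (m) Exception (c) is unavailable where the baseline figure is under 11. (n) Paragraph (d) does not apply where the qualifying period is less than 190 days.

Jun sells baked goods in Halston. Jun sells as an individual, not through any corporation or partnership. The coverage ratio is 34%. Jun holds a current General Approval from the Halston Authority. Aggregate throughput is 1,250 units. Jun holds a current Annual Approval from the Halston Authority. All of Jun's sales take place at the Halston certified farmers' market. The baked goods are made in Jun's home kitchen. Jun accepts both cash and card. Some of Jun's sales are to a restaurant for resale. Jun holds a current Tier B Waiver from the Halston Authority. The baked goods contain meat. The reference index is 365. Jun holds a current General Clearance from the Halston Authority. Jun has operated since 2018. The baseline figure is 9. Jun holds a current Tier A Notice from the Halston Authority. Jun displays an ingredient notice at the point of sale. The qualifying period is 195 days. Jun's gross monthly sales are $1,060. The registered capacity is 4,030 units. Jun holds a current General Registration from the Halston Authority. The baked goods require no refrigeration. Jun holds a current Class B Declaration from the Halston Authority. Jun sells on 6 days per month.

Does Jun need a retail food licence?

Yes — Jun must hold a retail food licence.

Exception (a): all sales are at a certified farmers' market; gross monthly sales are $1,060, below the $1,140 limit; a current Class B Declaration is held — every condition holds. But: (e) applies — a current General Clearance is held. (f) operates (a current Tier B Waiver is held), but is set aside by (g): (g) is engaged — a current General Approval is held. (h) is engaged (some sales are to a restaurant for resale), but is displaced by (i): (i) operates against (h): the coverage ratio is 34%, less than the 35% limit. (j) would limit (i) — aggregate throughput is 1,250 units, below the 1,350 units limit — but (k) sets (j) aside: (k) is triggered — a current Annual Approval is held. Exception (a) does not apply.
Exception (b)'s conditions are all satisfied: a current General Registration is held; the number of selling days per month is 6, below the 7 limit; the baked goods are home-kitchen produced. Turning to paragraph (l): (l) operates against (b): the baked goods contain meat. Exception (b) does not apply.
All of (c)'s requirements are met (an ingredient notice is displayed; the seller is a natural person; the reference index is 365, under the 414 limit). However, paragraph (m) must be considered: (m) operates against (c): the baseline figure is 9, under the 11 limit. Exception (c) does not apply.
Exception (d) does not apply: the registered capacity is 4,030 units, short of 4,200 units.
None of the exceptions is available; § 60 applies in full.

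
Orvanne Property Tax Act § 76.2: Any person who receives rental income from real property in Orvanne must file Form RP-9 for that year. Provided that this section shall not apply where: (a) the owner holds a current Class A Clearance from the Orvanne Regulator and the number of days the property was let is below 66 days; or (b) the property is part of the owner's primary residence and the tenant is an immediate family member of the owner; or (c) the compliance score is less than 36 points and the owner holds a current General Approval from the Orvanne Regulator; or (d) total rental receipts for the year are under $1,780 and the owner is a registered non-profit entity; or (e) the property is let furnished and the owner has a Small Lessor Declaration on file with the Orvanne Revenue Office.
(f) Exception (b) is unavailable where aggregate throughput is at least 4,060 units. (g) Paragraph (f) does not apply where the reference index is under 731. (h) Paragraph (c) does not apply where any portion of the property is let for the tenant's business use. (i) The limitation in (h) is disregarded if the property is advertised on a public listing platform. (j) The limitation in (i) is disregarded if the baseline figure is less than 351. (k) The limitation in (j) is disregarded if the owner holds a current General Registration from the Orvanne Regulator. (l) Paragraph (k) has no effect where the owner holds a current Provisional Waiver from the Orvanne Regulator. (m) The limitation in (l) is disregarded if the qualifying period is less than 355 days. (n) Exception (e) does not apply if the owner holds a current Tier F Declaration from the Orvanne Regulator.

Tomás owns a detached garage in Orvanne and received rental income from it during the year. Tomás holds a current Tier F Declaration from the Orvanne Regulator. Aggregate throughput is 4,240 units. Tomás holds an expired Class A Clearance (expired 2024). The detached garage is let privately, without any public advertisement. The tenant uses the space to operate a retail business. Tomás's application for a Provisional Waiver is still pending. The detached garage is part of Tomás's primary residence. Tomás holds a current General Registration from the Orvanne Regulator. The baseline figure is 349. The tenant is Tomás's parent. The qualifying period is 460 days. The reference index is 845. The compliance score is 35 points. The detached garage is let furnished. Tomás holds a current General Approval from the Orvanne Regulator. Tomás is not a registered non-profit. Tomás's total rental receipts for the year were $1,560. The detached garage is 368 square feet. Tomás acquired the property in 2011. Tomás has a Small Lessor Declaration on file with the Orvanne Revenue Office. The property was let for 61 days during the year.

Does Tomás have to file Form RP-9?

Exception (a) requires that the owner holds a current Class A Clearance from the Orvanne Regulator; but the Class A Clearance is not current, so (a) is unavailable.
Exception (b): the detached garage is part of the primary residence; the tenant is an immediate family member — every condition holds. Turning to paragraphs (f)–(g): (f) is engaged — aggregate throughput is 4,240 units, meeting the 4,060 units threshold. (g) is inapplicable (the reference index is 845, not under 731), so (f) stands. (b) is therefore removed.
All of (c)'s requirements are met (the compliance score is 35 points, less than the 36 points limit; a current General Approval is held). However, paragraphs (h)–(m) must be considered: (h) operates against (c): the space is let for business use. (i) is inapplicable (the property is let privately without advertisement), so (h) stands. So (c) is unavailable.
Exception (d) requires that the owner is a registered non-profit entity; but Tomás is not a registered non-profit, so (d) is unavailable.
All of (e)'s requirements are met (the property is let furnished; a Small Lessor Declaration is on file). But applying paragraph (n): (n) operates against (e): a current Tier F Declaration is held. (e) is therefore removed.
Every exception is unavailable, so the rule governs.

Yes — Tomás must file Form RP-9.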